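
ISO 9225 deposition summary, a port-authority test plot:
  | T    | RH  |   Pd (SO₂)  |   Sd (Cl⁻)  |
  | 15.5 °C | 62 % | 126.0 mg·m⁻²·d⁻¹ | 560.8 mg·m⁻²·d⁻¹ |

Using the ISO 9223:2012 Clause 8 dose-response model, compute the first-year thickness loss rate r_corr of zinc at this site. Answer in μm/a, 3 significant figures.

zinc: f(T) = -0.071·(T−10) [T>10 °C] = -0.3905
  Pd branch = 0.0129·Pd^0.44·e^(0.046·RH+f) = 1.27 μm/a
  Cl⁻ term: 0.0175·560.8^0.57·exp(0.008·62+0.085·15.5) = 3.958
  sum: 1.27 + 3.958 → r_corr = 5.228 μm/a

r_corr = 5.23 μm/a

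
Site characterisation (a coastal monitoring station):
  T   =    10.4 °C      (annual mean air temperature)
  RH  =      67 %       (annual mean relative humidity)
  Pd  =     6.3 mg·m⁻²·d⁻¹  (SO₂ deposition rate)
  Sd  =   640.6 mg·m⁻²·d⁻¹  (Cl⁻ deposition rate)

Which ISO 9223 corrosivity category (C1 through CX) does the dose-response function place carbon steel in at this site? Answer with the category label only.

C5

carbon steel: temperature factor f = -0.054·(0.4) = -0.0216
  SO₂ term: 1.77·6.3^0.52·exp(0.02·67-0.0216) = 17.23
  Sd branch = 0.102·Sd^0.62·e^(0.033·RH+0.04·T) = 77.55 μm/a
  r_corr = 17.23 + 77.55 = 94.78 μm/a
ISO 9223 Table 2 (carbon steel): 80 < 94.8 ≤ 200 μm/a ⇒ C5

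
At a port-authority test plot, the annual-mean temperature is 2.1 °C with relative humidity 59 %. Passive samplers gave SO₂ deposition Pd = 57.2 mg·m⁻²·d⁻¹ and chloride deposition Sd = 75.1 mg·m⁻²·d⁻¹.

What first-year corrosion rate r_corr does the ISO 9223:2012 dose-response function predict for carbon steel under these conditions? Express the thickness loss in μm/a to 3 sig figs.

r_corr = 25.8 μm/a

carbon steel: temperature factor f = +0.150·(-7.9) = -1.1850
  SO₂ term: 1.77·57.2^0.52·exp(0.02·59-1.1850) = 14.44
  Sd branch = 0.102·Sd^0.62·e^(0.033·RH+0.04·T) = 11.31 μm/a
  sum: 14.44 + 11.31 → r_corr = 25.75 μm/a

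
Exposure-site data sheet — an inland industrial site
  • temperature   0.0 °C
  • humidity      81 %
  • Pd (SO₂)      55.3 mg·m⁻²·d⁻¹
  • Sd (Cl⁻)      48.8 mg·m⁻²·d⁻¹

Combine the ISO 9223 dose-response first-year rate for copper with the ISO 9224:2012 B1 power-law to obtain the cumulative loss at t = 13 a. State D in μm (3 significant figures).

D(13) = 5.80 μm

copper: f(T) = +0.126·(T−10) [T≤10 °C] = -1.2600
  Pd branch = 0.0053·Pd^0.26·e^(0.059·RH+f) = 0.5078 μm/a
  Sd branch = 0.01025·Sd^0.27·e^(0.036·RH+0.049·T) = 0.5408 μm/a
  sum: 0.5078 + 0.5408 → r_corr = 1.049 μm/a
Power-law: D(13) = r_corr · 13^0.667
  D(13) = 1.049 × 13^0.667 = 1.049 × 5.534 = 5.802 μm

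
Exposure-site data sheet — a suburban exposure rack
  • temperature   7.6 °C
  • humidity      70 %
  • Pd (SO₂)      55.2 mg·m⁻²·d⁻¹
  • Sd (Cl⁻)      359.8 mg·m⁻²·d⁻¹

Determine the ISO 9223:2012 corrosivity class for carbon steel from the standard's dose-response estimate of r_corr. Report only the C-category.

carbon steel: f(T) = +0.150·(T−10) [T≤10 °C] = -0.3600
  SO₂ term: 1.77·55.2^0.52·exp(0.02·70-0.3600) = 40.31
  Sd branch = 0.102·Sd^0.62·e^(0.033·RH+0.04·T) = 53.53 μm/a
  r_corr = 40.31 + 53.53 = 93.84 μm/a
ISO 9223 Table 2 (carbon steel): 80 < 93.8 ≤ 200 μm/a ⇒ C5

C5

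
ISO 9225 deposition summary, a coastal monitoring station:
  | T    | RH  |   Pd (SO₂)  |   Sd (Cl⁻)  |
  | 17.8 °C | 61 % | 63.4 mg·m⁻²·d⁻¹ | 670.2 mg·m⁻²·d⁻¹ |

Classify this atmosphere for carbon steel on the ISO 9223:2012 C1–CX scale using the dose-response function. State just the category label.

carbon steel: T>10 °C ⇒ hinge -0.054·(17.8−10) = -0.4212
  Pd branch = 1.77·Pd^0.52·e^(0.02·RH+f) = 34.04 μm/a
  Sd branch = 0.102·Sd^0.62·e^(0.033·RH+0.04·T) = 87.96 μm/a
  r_corr = 34.04 + 87.96 = 122 μm/a
ISO 9223 Table 2 (carbon steel): 80 < 122 ≤ 200 μm/a ⇒ C5

C5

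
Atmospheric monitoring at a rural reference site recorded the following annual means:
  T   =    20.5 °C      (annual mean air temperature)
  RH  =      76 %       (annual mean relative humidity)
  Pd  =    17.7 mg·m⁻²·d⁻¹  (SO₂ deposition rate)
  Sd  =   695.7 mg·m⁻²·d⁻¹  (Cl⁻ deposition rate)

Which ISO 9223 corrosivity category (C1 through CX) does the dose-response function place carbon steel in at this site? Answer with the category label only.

carbon steel: temperature factor f = -0.054·(10.5) = -0.5670
  Pd branch = 1.77·Pd^0.52·e^(0.02·RH+f) = 20.46 μm/a
  Cl⁻ term: 0.102·695.7^0.62·exp(0.033·76+0.04·20.5) = 164.5
  r_corr = 20.46 + 164.5 = 185 μm/a
Category bounds: 80…200 μm/a bracket r_corr ⇒ C5

C5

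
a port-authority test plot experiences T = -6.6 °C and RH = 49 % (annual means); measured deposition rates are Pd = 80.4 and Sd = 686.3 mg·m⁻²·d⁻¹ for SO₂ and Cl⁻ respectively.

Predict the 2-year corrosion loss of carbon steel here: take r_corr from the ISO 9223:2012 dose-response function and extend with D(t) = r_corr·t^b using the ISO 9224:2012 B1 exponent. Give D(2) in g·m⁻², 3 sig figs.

D(2) = 299 g·m⁻²

carbon steel: T≤10 °C ⇒ hinge +0.150·(-6.6−10) = -2.4900
  sulphur-dioxide contribution → 3.828 μm/a
  chloride contribution → 22.64 μm/a
  ⇒ r_corr(carbon steel) = 26.47 μm/a
Power-law: D(2) = r_corr · 2^0.523
  D(2) = 26.47 × 2^0.523 = 26.47 × 1.437 = 38.03 μm
  Mass loss = 38.03 μm × 7.85 g/cm³ = 298.5 g·m⁻²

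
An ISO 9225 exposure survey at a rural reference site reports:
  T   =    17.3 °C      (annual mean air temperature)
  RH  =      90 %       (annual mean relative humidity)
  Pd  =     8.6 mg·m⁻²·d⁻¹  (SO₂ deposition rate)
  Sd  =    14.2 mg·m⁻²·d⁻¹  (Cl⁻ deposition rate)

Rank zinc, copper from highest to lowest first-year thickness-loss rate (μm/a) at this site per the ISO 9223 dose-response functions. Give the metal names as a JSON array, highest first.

["copper", "zinc"]

zinc: T>10 °C ⇒ hinge -0.071·(17.3−10) = -0.5183
  sulphur-dioxide contribution → 1.244 μm/a
  chloride contribution → 0.7098 μm/a
  total first-year rate 1.953 μm/a
copper: T>10 °C ⇒ hinge -0.080·(17.3−10) = -0.5840
  sulphur-dioxide contribution → 1.046 μm/a
  chloride contribution → 1.251 μm/a
  total first-year rate 2.297 μm/a
Ordering by μm/a: copper (2.3) > zinc (1.95)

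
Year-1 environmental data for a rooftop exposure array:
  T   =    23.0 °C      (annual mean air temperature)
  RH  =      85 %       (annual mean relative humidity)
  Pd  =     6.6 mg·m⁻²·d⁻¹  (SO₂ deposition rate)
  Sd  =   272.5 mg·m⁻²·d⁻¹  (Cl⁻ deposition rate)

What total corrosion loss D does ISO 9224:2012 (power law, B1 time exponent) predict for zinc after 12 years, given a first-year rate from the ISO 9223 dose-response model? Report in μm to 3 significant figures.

zinc: T>10 °C ⇒ hinge -0.071·(23.0−10) = -0.9230
  SO₂ term: 0.0129·6.6^0.44·exp(0.046·85-0.9230) = 0.5867
  Cl⁻ term: 0.0175·272.5^0.57·exp(0.008·85+0.085·23.0) = 5.964
  sum: 0.5867 + 5.964 → r_corr = 6.551 μm/a
ISO 9224: D(t) = r_corr · t^b with b = 0.813 (zinc, B1)
  D(12) = 6.551 × 12^0.813 = 6.551 × 7.54 = 49.4 μm

D(12) = 49.4 μm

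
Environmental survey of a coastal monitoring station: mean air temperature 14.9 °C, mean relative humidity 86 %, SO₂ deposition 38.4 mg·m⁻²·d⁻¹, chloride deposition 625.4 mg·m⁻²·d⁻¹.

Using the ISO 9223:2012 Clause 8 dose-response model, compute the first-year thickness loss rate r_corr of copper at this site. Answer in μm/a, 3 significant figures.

copper: T>10 °C ⇒ hinge -0.080·(14.9−10) = -0.3920
  Pd branch = 0.0053·Pd^0.26·e^(0.059·RH+f) = 1.478 μm/a
  Sd branch = 0.01025·Sd^0.27·e^(0.036·RH+0.049·T) = 2.675 μm/a
  sum: 1.478 + 2.675 → r_corr = 4.153 μm/a

r_corr = 4.15 μm/a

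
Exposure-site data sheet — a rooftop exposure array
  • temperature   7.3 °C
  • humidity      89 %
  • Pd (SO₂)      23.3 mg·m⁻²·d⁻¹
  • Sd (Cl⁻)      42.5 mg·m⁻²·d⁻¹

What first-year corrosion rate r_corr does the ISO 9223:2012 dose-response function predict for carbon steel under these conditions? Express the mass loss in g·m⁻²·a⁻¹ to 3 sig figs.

r_corr = 489 g·m⁻²·a⁻¹

carbon steel: temperature factor f = +0.150·(-2.7) = -0.4050
  Pd branch = 1.77·Pd^0.52·e^(0.02·RH+f) = 35.99 μm/a
  Sd branch = 0.102·Sd^0.62·e^(0.033·RH+0.04·T) = 26.34 μm/a
  r_corr = 35.99 + 26.34 = 62.32 μm/a
Convert to mass loss: 62.32 μm/a × 7.85 g/cm³ = 489.2 g·m⁻²·a⁻¹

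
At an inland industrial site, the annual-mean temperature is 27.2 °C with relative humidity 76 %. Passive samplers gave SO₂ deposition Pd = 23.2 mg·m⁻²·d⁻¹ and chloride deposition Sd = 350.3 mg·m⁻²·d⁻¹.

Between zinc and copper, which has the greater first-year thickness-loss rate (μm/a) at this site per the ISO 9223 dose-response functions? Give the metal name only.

zinc: f(T) = -0.071·(T−10) [T>10 °C] = -1.2212
  SO₂ term: 0.0129·23.2^0.44·exp(0.046·76-1.2212) = 0.5004
  Cl⁻ term: 0.0175·350.3^0.57·exp(0.008·76+0.085·27.2) = 9.152
  r_corr = 0.5004 + 9.152 = 9.652 μm/a
copper: T>10 °C ⇒ hinge -0.080·(27.2−10) = -1.3760
  SO₂ term: 0.0053·23.2^0.26·exp(0.059·76-1.3760) = 0.2686
  Sd branch = 0.01025·Sd^0.27·e^(0.036·RH+0.049·T) = 2.916 μm/a
  r_corr = 0.2686 + 2.916 = 3.185 μm/a
Ordering by μm/a: zinc (9.65) > copper (3.18)

zinc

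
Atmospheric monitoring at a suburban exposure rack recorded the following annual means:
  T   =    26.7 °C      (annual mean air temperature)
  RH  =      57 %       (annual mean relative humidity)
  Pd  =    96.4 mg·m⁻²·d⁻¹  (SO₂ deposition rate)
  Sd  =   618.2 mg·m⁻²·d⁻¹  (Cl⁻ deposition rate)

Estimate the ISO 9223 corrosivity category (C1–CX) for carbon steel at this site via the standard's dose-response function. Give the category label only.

carbon steel: f(T) = -0.054·(T−10) [T>10 °C] = -0.9018
  SO₂ term: 1.77·96.4^0.52·exp(0.02·57-0.9018) = 24.16
  Cl⁻ term: 0.102·618.2^0.62·exp(0.033·57+0.04·26.7) = 104.7
  sum: 24.16 + 104.7 → r_corr = 128.8 μm/a
129 μm/a falls in (80, 200] for carbon steel → category C5

C5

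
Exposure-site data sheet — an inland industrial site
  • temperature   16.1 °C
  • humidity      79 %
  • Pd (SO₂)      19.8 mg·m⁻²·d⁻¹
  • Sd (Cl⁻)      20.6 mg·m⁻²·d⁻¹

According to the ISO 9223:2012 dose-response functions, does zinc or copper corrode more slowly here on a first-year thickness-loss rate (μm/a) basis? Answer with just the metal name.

copper

zinc: f(T) = -0.071·(T−10) [T>10 °C] = -0.4331
  SO₂ term: 0.0129·19.8^0.44·exp(0.046·79-0.4331) = 1.178
  Sd branch = 0.0175·Sd^0.57·e^(0.008·RH+0.085·T) = 0.7257 μm/a
  r_corr = 1.178 + 0.7257 = 1.904 μm/a
copper: f(T) = -0.080·(T−10) [T>10 °C] = -0.4880
  Pd branch = 0.0053·Pd^0.26·e^(0.059·RH+f) = 0.7477 μm/a
  Sd branch = 0.01025·Sd^0.27·e^(0.036·RH+0.049·T) = 0.8774 μm/a
  sum: 0.7477 + 0.8774 → r_corr = 1.625 μm/a
Ordering by μm/a: zinc (1.9) > copper (1.63)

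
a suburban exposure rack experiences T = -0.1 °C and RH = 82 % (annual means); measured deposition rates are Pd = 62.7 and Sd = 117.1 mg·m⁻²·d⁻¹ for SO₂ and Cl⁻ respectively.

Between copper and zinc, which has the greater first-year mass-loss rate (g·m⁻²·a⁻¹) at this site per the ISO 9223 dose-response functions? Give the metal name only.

zinc

copper: f(T) = +0.126·(T−10) [T≤10 °C] = -1.2726
  SO₂ term: 0.0053·62.7^0.26·exp(0.059·82-1.2726) = 0.5495
  Cl⁻ term: 0.01025·117.1^0.27·exp(0.036·82+0.049·-0.1) = 0.7066
  r_corr = 0.5495 + 0.7066 = 1.256 μm/a
  mass loss = 1.256 μm/a × 8.96 g/cm³ = 11.25 g·m⁻²·a⁻¹
zinc: temperature factor f = +0.038·(-10.1) = -0.3838
  Pd branch = 0.0129·Pd^0.44·e^(0.046·RH+f) = 2.36 μm/a
  Cl⁻ term: 0.0175·117.1^0.57·exp(0.008·82+0.085·-0.1) = 0.505
  r_corr = 2.36 + 0.505 = 2.865 μm/a
  mass loss = 2.865 μm/a × 7.14 g/cm³ = 20.45 g·m⁻²·a⁻¹
Ordering by g·m⁻²·a⁻¹: zinc (20.5) > copper (11.3)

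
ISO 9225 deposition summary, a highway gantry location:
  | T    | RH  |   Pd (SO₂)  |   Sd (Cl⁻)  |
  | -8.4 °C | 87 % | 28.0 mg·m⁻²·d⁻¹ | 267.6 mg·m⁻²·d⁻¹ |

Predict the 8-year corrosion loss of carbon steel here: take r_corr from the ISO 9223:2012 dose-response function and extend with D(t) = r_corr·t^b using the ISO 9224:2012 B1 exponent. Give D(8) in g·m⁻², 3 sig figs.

D(8) = 1.04e+03 g·m⁻²

carbon steel: T≤10 °C ⇒ hinge +0.150·(-8.4−10) = -2.7600
  sulphur-dioxide contribution → 3.61 μm/a
  chloride contribution → 41.17 μm/a
  ⇒ r_corr(carbon steel) = 44.78 μm/a
ISO 9224: D(t) = r_corr · t^b with b = 0.523 (carbon steel, B1)
  D(8) = 44.78 × 8^0.523 = 44.78 × 2.967 = 132.9 μm
  Mass loss = 132.9 μm × 7.85 g/cm³ = 1043 g·m⁻²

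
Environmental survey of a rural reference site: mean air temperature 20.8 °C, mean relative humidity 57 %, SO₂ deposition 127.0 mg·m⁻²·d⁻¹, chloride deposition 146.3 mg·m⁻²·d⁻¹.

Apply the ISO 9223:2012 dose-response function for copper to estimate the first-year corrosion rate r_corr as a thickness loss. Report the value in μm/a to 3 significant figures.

r_corr = 1.08 μm/a

copper: temperature factor f = -0.080·(10.8) = -0.8640
  SO₂ term: 0.0053·127.0^0.26·exp(0.059·57-0.8640) = 0.2273
  Sd branch = 0.01025·Sd^0.27·e^(0.036·RH+0.049·T) = 0.8495 μm/a
  sum: 0.2273 + 0.8495 → r_corr = 1.077 μm/a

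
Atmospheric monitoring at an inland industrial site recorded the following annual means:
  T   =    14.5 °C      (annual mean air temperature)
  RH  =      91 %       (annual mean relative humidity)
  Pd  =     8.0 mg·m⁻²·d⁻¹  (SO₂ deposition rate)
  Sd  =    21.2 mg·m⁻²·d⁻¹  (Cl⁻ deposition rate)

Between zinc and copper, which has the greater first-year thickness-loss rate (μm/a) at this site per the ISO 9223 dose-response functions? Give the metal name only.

copper

zinc: T>10 °C ⇒ hinge -0.071·(14.5−10) = -0.3195
  Pd branch = 0.0129·Pd^0.44·e^(0.046·RH+f) = 1.539 μm/a
  Sd branch = 0.0175·Sd^0.57·e^(0.008·RH+0.085·T) = 0.7087 μm/a
  sum: 1.539 + 0.7087 → r_corr = 2.247 μm/a
copper: temperature factor f = -0.080·(4.5) = -0.3600
  Pd branch = 0.0053·Pd^0.26·e^(0.059·RH+f) = 1.363 μm/a
  Sd branch = 0.01025·Sd^0.27·e^(0.036·RH+0.049·T) = 1.259 μm/a
  sum: 1.363 + 1.259 → r_corr = 2.622 μm/a
Ordering by μm/a: copper (2.62) > zinc (2.25)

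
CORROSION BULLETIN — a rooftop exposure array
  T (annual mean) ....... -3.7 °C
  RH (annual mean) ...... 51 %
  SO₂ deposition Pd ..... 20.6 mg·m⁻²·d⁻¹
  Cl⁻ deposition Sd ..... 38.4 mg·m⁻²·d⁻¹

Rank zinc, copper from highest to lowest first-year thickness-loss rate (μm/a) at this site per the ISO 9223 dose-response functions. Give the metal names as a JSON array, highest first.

["zinc", "copper"]

zinc: f(T) = +0.038·(T−10) [T≤10 °C] = -0.5206
  Pd branch = 0.0129·Pd^0.44·e^(0.046·RH+f) = 0.303 μm/a
  Cl⁻ term: 0.0175·38.4^0.57·exp(0.008·51+0.085·-3.7) = 0.1537
  sum: 0.303 + 0.1537 → r_corr = 0.4567 μm/a
copper: temperature factor f = +0.126·(-13.7) = -1.7262
  SO₂ term: 0.0053·20.6^0.26·exp(0.059·51-1.7262) = 0.04198
  Cl⁻ term: 0.01025·38.4^0.27·exp(0.036·51+0.049·-3.7) = 0.1436
  r_corr = 0.04198 + 0.1436 = 0.1856 μm/a
Ordering by μm/a: zinc (0.457) > copper (0.186)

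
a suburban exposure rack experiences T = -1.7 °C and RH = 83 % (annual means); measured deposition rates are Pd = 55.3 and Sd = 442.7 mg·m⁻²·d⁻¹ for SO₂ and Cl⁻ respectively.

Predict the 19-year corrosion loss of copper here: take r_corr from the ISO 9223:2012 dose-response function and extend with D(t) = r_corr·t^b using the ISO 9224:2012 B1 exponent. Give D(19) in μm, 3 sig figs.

copper: T≤10 °C ⇒ hinge +0.126·(-1.7−10) = -1.4742
  sulphur-dioxide contribution → 0.4612 μm/a
  chloride contribution → 0.9698 μm/a
  ⇒ r_corr(copper) = 1.431 μm/a
Long-term exponent b (ISO 9224 Table 2, B1) = 0.667
  D(19) = 1.431 × 19^0.667 = 1.431 × 7.127 = 10.2 μm

D(19) = 10.2 μm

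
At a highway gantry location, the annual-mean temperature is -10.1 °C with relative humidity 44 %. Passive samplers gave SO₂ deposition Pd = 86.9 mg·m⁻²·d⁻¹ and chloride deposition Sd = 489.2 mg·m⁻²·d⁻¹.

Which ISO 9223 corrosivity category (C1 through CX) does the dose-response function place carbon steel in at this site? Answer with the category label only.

carbon steel: T≤10 °C ⇒ hinge +0.150·(-10.1−10) = -3.0150
  Pd branch = 1.77·Pd^0.52·e^(0.02·RH+f) = 2.133 μm/a
  Cl⁻ term: 0.102·489.2^0.62·exp(0.033·44+0.04·-10.1) = 13.53
  sum: 2.133 + 13.53 → r_corr = 15.66 μm/a
15.7 μm/a falls in (1.3, 25] for carbon steel → category C2

C2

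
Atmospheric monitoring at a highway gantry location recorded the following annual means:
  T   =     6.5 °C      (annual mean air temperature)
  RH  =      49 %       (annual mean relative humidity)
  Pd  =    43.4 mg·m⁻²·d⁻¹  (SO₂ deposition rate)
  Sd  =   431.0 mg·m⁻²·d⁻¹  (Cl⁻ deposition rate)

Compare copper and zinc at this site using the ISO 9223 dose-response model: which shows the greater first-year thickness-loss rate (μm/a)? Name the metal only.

copper: f(T) = +0.126·(T−10) [T≤10 °C] = -0.4410
  sulphur-dioxide contribution → 0.1637 μm/a
  chloride contribution → 0.4231 μm/a
  ⇒ r_corr(copper) = 0.5868 μm/a
zinc: temperature factor f = +0.038·(-3.5) = -0.1330
  sulphur-dioxide contribution → 0.5652 μm/a
  chloride contribution → 1.429 μm/a
  ⇒ r_corr(zinc) = 1.994 μm/a
Ordering by μm/a: zinc (1.99) > copper (0.587)

zinc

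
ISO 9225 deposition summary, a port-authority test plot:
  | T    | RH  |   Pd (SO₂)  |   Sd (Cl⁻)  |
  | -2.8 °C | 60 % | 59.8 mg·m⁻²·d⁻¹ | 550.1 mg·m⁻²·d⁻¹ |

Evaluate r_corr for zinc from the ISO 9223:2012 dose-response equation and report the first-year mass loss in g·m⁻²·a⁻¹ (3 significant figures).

r_corr = 11.2 g·m⁻²·a⁻¹

zinc: temperature factor f = +0.038·(-12.8) = -0.4864
  Pd branch = 0.0129·Pd^0.44·e^(0.046·RH+f) = 0.7581 μm/a
  Cl⁻ term: 0.0175·550.1^0.57·exp(0.008·60+0.085·-2.8) = 0.8132
  sum: 0.7581 + 0.8132 → r_corr = 1.571 μm/a
Convert to mass loss: 1.571 μm/a × 7.14 g/cm³ = 11.22 g·m⁻²·a⁻¹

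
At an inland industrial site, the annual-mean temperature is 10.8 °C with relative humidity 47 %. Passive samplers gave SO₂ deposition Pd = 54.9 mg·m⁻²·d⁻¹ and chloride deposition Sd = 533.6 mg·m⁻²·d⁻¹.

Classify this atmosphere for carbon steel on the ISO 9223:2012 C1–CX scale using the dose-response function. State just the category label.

C4

carbon steel: temperature factor f = -0.054·(0.8) = -0.0432
  Pd branch = 1.77·Pd^0.52·e^(0.02·RH+f) = 34.84 μm/a
  Sd branch = 0.102·Sd^0.62·e^(0.033·RH+0.04·T) = 36.36 μm/a
  r_corr = 34.84 + 36.36 = 71.2 μm/a
Category bounds: 50…80 μm/a bracket r_corr ⇒ C4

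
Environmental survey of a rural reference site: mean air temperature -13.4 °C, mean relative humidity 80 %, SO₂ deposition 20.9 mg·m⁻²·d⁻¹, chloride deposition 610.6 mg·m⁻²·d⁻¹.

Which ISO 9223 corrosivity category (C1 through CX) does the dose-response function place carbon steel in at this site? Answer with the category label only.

C3

carbon steel: T≤10 °C ⇒ hinge +0.150·(-13.4−10) = -3.5100
  Pd branch = 1.77·Pd^0.52·e^(0.02·RH+f) = 1.273 μm/a
  Sd branch = 0.102·Sd^0.62·e^(0.033·RH+0.04·T) = 44.62 μm/a
  r_corr = 1.273 + 44.62 = 45.89 μm/a
ISO 9223 Table 2 (carbon steel): 25 < 45.9 ≤ 50 μm/a ⇒ C3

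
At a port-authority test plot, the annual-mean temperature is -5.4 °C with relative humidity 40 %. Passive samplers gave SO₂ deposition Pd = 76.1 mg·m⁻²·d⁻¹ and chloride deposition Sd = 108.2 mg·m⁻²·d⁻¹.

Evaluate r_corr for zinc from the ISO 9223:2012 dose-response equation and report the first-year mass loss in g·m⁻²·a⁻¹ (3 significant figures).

zinc: f(T) = +0.038·(T−10) [T≤10 °C] = -0.5852
  Pd branch = 0.0129·Pd^0.44·e^(0.046·RH+f) = 0.3043 μm/a
  Cl⁻ term: 0.0175·108.2^0.57·exp(0.008·40+0.085·-5.4) = 0.2199
  sum: 0.3043 + 0.2199 → r_corr = 0.5242 μm/a
Convert to mass loss: 0.5242 μm/a × 7.14 g/cm³ = 3.743 g·m⁻²·a⁻¹

r_corr = 3.74 g·m⁻²·a⁻¹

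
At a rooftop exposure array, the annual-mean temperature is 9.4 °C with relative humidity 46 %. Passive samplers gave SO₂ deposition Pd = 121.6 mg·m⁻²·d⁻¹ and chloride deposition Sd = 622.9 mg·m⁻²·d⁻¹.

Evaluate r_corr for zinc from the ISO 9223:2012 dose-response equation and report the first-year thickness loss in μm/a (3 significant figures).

r_corr = 3.07 μm/a

zinc: temperature factor f = +0.038·(-0.6) = -0.0228
  Pd branch = 0.0129·Pd^0.44·e^(0.046·RH+f) = 0.865 μm/a
  Cl⁻ term: 0.0175·622.9^0.57·exp(0.008·46+0.085·9.4) = 2.201
  r_corr = 0.865 + 2.201 = 3.066 μm/a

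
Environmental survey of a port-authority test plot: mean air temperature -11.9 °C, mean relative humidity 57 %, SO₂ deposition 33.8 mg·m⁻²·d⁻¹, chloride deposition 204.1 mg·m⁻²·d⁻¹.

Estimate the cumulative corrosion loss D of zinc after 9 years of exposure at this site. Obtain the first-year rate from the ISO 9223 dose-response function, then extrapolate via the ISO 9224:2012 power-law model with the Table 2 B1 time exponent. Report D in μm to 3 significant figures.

zinc: T≤10 °C ⇒ hinge +0.038·(-11.9−10) = -0.8322
  sulphur-dioxide contribution → 0.3636 μm/a
  chloride contribution → 0.2082 μm/a
  ⇒ r_corr(zinc) = 0.5718 μm/a
Power-law: D(9) = r_corr · 9^0.813
  D(9) = 0.5718 × 9^0.813 = 0.5718 × 5.968 = 3.412 μm

D(9) = 3.41 μm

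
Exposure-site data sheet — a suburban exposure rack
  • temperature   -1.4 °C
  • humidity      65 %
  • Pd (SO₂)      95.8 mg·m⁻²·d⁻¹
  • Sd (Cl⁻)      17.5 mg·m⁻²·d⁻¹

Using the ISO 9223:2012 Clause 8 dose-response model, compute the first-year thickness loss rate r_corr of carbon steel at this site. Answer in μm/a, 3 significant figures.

carbon steel: T≤10 °C ⇒ hinge +0.150·(-1.4−10) = -1.7100
  SO₂ term: 1.77·95.8^0.52·exp(0.02·65-1.7100) = 12.6
  Sd branch = 0.102·Sd^0.62·e^(0.033·RH+0.04·T) = 4.859 μm/a
  sum: 12.6 + 4.859 → r_corr = 17.45 μm/a

r_corr = 17.5 μm/a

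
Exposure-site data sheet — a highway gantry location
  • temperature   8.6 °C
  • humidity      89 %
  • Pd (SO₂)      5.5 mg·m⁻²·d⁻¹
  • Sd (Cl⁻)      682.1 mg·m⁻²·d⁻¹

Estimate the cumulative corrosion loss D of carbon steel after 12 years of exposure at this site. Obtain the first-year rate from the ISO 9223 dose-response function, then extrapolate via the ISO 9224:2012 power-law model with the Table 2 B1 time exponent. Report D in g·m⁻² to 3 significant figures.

carbon steel: temperature factor f = +0.150·(-1.4) = -0.2100
  Pd branch = 1.77·Pd^0.52·e^(0.02·RH+f) = 20.64 μm/a
  Cl⁻ term: 0.102·682.1^0.62·exp(0.033·89+0.04·8.6) = 155.1
  sum: 20.64 + 155.1 → r_corr = 175.7 μm/a
Power-law: D(12) = r_corr · 12^0.523
  D(12) = 175.7 × 12^0.523 = 175.7 × 3.668 = 644.5 μm
  Mass loss = 644.5 μm × 7.85 g/cm³ = 5059 g·m⁻²

D(12) = 5.06e+03 g·m⁻²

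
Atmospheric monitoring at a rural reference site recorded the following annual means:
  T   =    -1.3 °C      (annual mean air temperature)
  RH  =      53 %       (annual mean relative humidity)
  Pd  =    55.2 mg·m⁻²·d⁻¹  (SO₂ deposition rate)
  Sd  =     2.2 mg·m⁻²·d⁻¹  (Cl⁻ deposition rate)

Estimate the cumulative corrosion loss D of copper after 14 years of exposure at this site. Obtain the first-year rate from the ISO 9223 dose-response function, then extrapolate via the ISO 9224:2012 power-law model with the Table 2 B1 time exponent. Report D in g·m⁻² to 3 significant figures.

copper: temperature factor f = +0.126·(-11.3) = -1.4238
  sulphur-dioxide contribution → 0.08258 μm/a
  chloride contribution → 0.0802 μm/a
  ⇒ r_corr(copper) = 0.1628 μm/a
Long-term exponent b (ISO 9224 Table 2, B1) = 0.667
  D(14) = 0.1628 × 14^0.667 = 0.1628 × 5.814 = 0.9464 μm
  Mass loss = 0.9464 μm × 8.96 g/cm³ = 8.479 g·m⁻²

D(14) = 8.48 g·m⁻²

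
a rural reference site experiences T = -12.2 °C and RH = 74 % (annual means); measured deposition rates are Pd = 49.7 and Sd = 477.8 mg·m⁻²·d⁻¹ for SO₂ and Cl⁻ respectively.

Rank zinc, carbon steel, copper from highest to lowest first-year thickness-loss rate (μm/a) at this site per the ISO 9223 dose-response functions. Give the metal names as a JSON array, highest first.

zinc: T≤10 °C ⇒ hinge +0.038·(-12.2−10) = -0.8436
  sulphur-dioxide contribution → 0.931 μm/a
  chloride contribution → 0.3775 μm/a
  total first-year rate 1.309 μm/a
carbon steel: T≤10 °C ⇒ hinge +0.150·(-12.2−10) = -3.3300
  sulphur-dioxide contribution → 2.121 μm/a
  chloride contribution → 32.99 μm/a
  ⇒ r_corr(carbon steel) = 35.11 μm/a
copper: temperature factor f = +0.126·(-22.2) = -2.7972
  sulphur-dioxide contribution → 0.07025 μm/a
  chloride contribution → 0.428 μm/a
  ⇒ r_corr(copper) = 0.4983 μm/a
Ordering by μm/a: carbon steel (35.1) > zinc (1.31) > copper (0.498)

["carbon steel", "zinc", "copper"]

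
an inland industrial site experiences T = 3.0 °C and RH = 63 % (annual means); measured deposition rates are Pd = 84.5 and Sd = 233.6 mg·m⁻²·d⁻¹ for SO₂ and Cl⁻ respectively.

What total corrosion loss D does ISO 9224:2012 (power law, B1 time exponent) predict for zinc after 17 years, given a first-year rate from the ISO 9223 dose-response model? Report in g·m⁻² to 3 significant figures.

zinc: f(T) = +0.038·(T−10) [T≤10 °C] = -0.2660
  sulphur-dioxide contribution → 1.263 μm/a
  chloride contribution → 0.8369 μm/a
  ⇒ r_corr(zinc) = 2.1 μm/a
ISO 9224: D(t) = r_corr · t^b with b = 0.813 (zinc, B1)
  D(17) = 2.1 × 17^0.813 = 2.1 × 10.01 = 21.02 μm
  Mass loss = 21.02 μm × 7.14 g/cm³ = 150.1 g·m⁻²

D(17) = 150 g·m⁻²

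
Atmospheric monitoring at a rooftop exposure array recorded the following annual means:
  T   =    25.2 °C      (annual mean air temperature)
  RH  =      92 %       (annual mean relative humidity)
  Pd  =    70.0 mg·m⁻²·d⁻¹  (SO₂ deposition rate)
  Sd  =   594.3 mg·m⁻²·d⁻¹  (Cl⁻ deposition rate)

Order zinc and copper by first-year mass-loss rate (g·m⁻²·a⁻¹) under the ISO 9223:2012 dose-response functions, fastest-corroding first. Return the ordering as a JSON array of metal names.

zinc: temperature factor f = -0.071·(15.2) = -1.0792
  sulphur-dioxide contribution → 1.957 μm/a
  chloride contribution → 11.86 μm/a
  total first-year rate 13.82 μm/a
  mass loss = 13.82 μm/a × 7.14 g/cm³ = 98.66 g·m⁻²·a⁻¹
copper: temperature factor f = -0.080·(15.2) = -1.2160
  sulphur-dioxide contribution → 1.08 μm/a
  chloride contribution → 5.424 μm/a
  ⇒ r_corr(copper) = 6.504 μm/a
  mass loss = 6.504 μm/a × 8.96 g/cm³ = 58.28 g·m⁻²·a⁻¹
Ordering by g·m⁻²·a⁻¹: zinc (98.7) > copper (58.3)

["zinc", "copper"]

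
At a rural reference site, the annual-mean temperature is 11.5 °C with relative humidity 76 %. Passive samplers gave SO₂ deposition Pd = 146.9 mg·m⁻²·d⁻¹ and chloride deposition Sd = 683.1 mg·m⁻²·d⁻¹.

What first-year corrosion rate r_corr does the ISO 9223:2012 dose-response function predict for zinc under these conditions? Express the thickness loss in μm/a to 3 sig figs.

zinc: f(T) = -0.071·(T−10) [T>10 °C] = -0.1065
  SO₂ term: 0.0129·146.9^0.44·exp(0.046·76-0.1065) = 3.437
  Cl⁻ term: 0.0175·683.1^0.57·exp(0.008·76+0.085·11.5) = 3.526
  r_corr = 3.437 + 3.526 = 6.962 μm/a

r_corr = 6.96 μm/a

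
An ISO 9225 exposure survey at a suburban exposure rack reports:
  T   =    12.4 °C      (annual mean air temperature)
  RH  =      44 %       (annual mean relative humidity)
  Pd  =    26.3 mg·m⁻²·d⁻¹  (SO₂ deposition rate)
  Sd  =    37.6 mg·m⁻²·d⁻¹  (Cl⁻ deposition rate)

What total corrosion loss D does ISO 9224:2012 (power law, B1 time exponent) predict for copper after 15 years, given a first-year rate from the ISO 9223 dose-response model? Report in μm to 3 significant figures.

D(15) = 2.32 μm

copper: temperature factor f = -0.080·(2.4) = -0.1920
  Pd branch = 0.0053·Pd^0.26·e^(0.059·RH+f) = 0.1372 μm/a
  Sd branch = 0.01025·Sd^0.27·e^(0.036·RH+0.049·T) = 0.2442 μm/a
  sum: 0.1372 + 0.2442 → r_corr = 0.3815 μm/a
Long-term exponent b (ISO 9224 Table 2, B1) = 0.667
  D(15) = 0.3815 × 15^0.667 = 0.3815 × 6.088 = 2.322 μm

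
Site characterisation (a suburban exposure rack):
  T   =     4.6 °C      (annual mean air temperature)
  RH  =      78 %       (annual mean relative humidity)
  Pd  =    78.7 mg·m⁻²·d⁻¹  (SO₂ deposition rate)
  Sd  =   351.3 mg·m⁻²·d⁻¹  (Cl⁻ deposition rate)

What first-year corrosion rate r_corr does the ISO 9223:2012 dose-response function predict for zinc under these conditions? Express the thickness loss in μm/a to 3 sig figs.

r_corr = 3.96 μm/a

zinc: temperature factor f = +0.038·(-5.4) = -0.2052
  Pd branch = 0.0129·Pd^0.44·e^(0.046·RH+f) = 2.594 μm/a
  Cl⁻ term: 0.0175·351.3^0.57·exp(0.008·78+0.085·4.6) = 1.364
  r_corr = 2.594 + 1.364 = 3.958 μm/a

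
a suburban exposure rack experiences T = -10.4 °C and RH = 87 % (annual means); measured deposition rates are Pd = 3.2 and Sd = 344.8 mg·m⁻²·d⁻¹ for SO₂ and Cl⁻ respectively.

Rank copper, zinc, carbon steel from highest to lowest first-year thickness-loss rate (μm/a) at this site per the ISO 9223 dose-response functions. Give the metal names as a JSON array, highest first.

["carbon steel", "zinc", "copper"]

copper: temperature factor f = +0.126·(-20.4) = -2.5704
  Pd branch = 0.0053·Pd^0.26·e^(0.059·RH+f) = 0.09301 μm/a
  Cl⁻ term: 0.01025·344.8^0.27·exp(0.036·87+0.049·-10.4) = 0.6835
  r_corr = 0.09301 + 0.6835 = 0.7765 μm/a
zinc: temperature factor f = +0.038·(-20.4) = -0.7752
  SO₂ term: 0.0129·3.2^0.44·exp(0.046·87-0.7752) = 0.5423
  Sd branch = 0.0175·Sd^0.57·e^(0.008·RH+0.085·T) = 0.4053 μm/a
  r_corr = 0.5423 + 0.4053 = 0.9476 μm/a
carbon steel: T≤10 °C ⇒ hinge +0.150·(-10.4−10) = -3.0600
  SO₂ term: 1.77·3.2^0.52·exp(0.02·87-3.0600) = 0.8657
  Sd branch = 0.102·Sd^0.62·e^(0.033·RH+0.04·T) = 44.47 μm/a
  sum: 0.8657 + 44.47 → r_corr = 45.34 μm/a
Ordering by μm/a: carbon steel (45.3) > zinc (0.948) > copper (0.777)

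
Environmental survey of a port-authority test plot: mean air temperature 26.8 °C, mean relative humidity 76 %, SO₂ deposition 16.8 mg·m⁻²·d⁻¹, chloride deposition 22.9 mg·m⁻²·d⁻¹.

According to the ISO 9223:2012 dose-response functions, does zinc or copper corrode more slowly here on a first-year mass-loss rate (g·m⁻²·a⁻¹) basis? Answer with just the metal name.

zinc: f(T) = -0.071·(T−10) [T>10 °C] = -1.1928
  sulphur-dioxide contribution → 0.4467 μm/a
  chloride contribution → 1.869 μm/a
  total first-year rate 2.315 μm/a
  mass loss = 2.315 μm/a × 7.14 g/cm³ = 16.53 g·m⁻²·a⁻¹
copper: temperature factor f = -0.080·(16.8) = -1.3440
  sulphur-dioxide contribution → 0.255 μm/a
  chloride contribution → 1.369 μm/a
  total first-year rate 1.624 μm/a
  mass loss = 1.624 μm/a × 8.96 g/cm³ = 14.55 g·m⁻²·a⁻¹
Ordering by g·m⁻²·a⁻¹: zinc (16.5) > copper (14.6)

copper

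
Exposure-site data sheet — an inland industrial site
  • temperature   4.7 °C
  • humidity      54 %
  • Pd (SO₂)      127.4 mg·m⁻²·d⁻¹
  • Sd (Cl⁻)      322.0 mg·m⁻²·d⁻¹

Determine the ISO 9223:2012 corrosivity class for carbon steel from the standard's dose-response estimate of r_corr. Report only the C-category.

carbon steel: temperature factor f = +0.150·(-5.3) = -0.7950
  Pd branch = 1.77·Pd^0.52·e^(0.02·RH+f) = 29.27 μm/a
  Sd branch = 0.102·Sd^0.62·e^(0.033·RH+0.04·T) = 26.24 μm/a
  r_corr = 29.27 + 26.24 = 55.51 μm/a
ISO 9223 Table 2 (carbon steel): 50 < 55.5 ≤ 80 μm/a ⇒ C4

C4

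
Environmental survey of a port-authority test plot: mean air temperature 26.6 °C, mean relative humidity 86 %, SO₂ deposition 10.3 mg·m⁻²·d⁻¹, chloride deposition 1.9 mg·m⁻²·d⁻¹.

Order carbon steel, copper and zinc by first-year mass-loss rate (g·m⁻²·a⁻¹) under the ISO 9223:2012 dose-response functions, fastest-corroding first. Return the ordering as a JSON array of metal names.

carbon steel: temperature factor f = -0.054·(16.6) = -0.8964
  SO₂ term: 1.77·10.3^0.52·exp(0.02·86-0.8964) = 13.56
  Cl⁻ term: 0.102·1.9^0.62·exp(0.033·86+0.04·26.6) = 7.517
  r_corr = 13.56 + 7.517 = 21.08 μm/a
  mass loss = 21.08 μm/a × 7.85 g/cm³ = 165.5 g·m⁻²·a⁻¹
copper: f(T) = -0.080·(T−10) [T>10 °C] = -1.3280
  SO₂ term: 0.0053·10.3^0.26·exp(0.059·86-1.3280) = 0.4116
  Cl⁻ term: 0.01025·1.9^0.27·exp(0.036·86+0.049·26.6) = 0.9923
  r_corr = 0.4116 + 0.9923 = 1.404 μm/a
  mass loss = 1.404 μm/a × 8.96 g/cm³ = 12.58 g·m⁻²·a⁻¹
zinc: f(T) = -0.071·(T−10) [T>10 °C] = -1.1786
  Pd branch = 0.0129·Pd^0.44·e^(0.046·RH+f) = 0.5787 μm/a
  Sd branch = 0.0175·Sd^0.57·e^(0.008·RH+0.085·T) = 0.4816 μm/a
  sum: 0.5787 + 0.4816 → r_corr = 1.06 μm/a
  mass loss = 1.06 μm/a × 7.14 g/cm³ = 7.57 g·m⁻²·a⁻¹
Ordering by g·m⁻²·a⁻¹: carbon steel (165) > copper (12.6) > zinc (7.57)

["carbon steel", "copper", "zinc"]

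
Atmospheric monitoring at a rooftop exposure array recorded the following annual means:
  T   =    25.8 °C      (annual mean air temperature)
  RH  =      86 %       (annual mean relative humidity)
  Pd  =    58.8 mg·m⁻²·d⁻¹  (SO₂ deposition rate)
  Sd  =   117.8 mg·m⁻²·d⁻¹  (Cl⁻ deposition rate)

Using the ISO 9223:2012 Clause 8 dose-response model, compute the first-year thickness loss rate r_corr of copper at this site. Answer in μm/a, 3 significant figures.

copper: f(T) = -0.080·(T−10) [T>10 °C] = -1.2640
  sulphur-dioxide contribution → 0.6902 μm/a
  chloride contribution → 2.908 μm/a
  ⇒ r_corr(copper) = 3.598 μm/a

r_corr = 3.60 μm/a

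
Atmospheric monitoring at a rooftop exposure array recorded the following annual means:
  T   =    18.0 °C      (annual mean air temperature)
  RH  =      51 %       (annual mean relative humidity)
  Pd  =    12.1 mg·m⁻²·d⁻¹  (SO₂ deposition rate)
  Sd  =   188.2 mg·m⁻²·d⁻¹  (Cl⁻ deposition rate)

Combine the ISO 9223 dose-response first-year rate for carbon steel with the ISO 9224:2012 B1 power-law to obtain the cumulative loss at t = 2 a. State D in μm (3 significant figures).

D(2) = 58.4 μm

carbon steel: temperature factor f = -0.054·(8.0) = -0.4320
  Pd branch = 1.77·Pd^0.52·e^(0.02·RH+f) = 11.65 μm/a
  Cl⁻ term: 0.102·188.2^0.62·exp(0.033·51+0.04·18.0) = 29.01
  r_corr = 11.65 + 29.01 = 40.66 μm/a
Long-term exponent b (ISO 9224 Table 2, B1) = 0.523
  D(2) = 40.66 × 2^0.523 = 40.66 × 1.437 = 58.42 μm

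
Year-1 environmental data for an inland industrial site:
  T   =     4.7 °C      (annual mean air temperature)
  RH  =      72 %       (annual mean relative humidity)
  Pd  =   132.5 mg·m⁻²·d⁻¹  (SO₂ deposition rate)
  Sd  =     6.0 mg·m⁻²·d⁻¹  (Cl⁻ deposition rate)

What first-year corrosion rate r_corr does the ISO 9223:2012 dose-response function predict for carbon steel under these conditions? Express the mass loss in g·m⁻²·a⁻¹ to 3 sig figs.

carbon steel: T≤10 °C ⇒ hinge +0.150·(4.7−10) = -0.7950
  Pd branch = 1.77·Pd^0.52·e^(0.02·RH+f) = 42.82 μm/a
  Cl⁻ term: 0.102·6.0^0.62·exp(0.033·72+0.04·4.7) = 4.023
  r_corr = 42.82 + 4.023 = 46.84 μm/a
Convert to mass loss: 46.84 μm/a × 7.85 g/cm³ = 367.7 g·m⁻²·a⁻¹

r_corr = 368 g·m⁻²·a⁻¹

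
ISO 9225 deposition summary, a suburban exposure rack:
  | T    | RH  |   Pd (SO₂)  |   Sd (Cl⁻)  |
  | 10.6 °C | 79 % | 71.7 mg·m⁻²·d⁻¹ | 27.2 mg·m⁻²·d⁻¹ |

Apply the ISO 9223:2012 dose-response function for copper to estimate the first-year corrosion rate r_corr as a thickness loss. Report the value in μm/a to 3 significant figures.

copper: temperature factor f = -0.080·(0.6) = -0.0480
  SO₂ term: 0.0053·71.7^0.26·exp(0.059·79-0.0480) = 1.622
  Cl⁻ term: 0.01025·27.2^0.27·exp(0.036·79+0.049·10.6) = 0.7224
  r_corr = 1.622 + 0.7224 = 2.345 μm/a

r_corr = 2.34 μm/a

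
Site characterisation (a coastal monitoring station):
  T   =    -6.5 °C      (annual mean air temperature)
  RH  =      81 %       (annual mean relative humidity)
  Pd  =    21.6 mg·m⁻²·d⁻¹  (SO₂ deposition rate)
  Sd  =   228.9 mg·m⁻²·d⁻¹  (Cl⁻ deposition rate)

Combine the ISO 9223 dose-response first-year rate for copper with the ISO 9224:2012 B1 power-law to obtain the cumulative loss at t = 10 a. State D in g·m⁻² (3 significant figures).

D(10) = 32.1 g·m⁻²

copper: f(T) = +0.126·(T−10) [T≤10 °C] = -2.0790
  Pd branch = 0.0053·Pd^0.26·e^(0.059·RH+f) = 0.1753 μm/a
  Sd branch = 0.01025·Sd^0.27·e^(0.036·RH+0.049·T) = 0.5969 μm/a
  sum: 0.1753 + 0.5969 → r_corr = 0.7722 μm/a
Long-term exponent b (ISO 9224 Table 2, B1) = 0.667
  D(10) = 0.7722 × 10^0.667 = 0.7722 × 4.645 = 3.587 μm
  Mass loss = 3.587 μm × 8.96 g/cm³ = 32.14 g·m⁻²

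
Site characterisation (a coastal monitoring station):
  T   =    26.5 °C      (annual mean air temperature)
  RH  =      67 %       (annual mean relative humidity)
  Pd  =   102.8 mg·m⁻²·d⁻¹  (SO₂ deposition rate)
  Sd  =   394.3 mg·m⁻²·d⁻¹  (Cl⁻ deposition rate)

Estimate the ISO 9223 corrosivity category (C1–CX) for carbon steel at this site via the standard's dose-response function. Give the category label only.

carbon steel: f(T) = -0.054·(T−10) [T>10 °C] = -0.8910
  SO₂ term: 1.77·102.8^0.52·exp(0.02·67-0.8910) = 30.85
  Cl⁻ term: 0.102·394.3^0.62·exp(0.033·67+0.04·26.5) = 109.3
  sum: 30.85 + 109.3 → r_corr = 140.1 μm/a
140 μm/a falls in (80, 200] for carbon steel → category C5

C5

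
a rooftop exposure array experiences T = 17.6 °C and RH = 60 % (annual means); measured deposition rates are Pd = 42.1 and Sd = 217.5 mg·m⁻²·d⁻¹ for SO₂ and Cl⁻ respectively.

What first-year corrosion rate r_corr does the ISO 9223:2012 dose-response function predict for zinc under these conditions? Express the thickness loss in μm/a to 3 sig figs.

r_corr = 3.33 μm/a

zinc: f(T) = -0.071·(T−10) [T>10 °C] = -0.5396
  SO₂ term: 0.0129·42.1^0.44·exp(0.046·60-0.5396) = 0.616
  Sd branch = 0.0175·Sd^0.57·e^(0.008·RH+0.085·T) = 2.714 μm/a
  r_corr = 0.616 + 2.714 = 3.33 μm/a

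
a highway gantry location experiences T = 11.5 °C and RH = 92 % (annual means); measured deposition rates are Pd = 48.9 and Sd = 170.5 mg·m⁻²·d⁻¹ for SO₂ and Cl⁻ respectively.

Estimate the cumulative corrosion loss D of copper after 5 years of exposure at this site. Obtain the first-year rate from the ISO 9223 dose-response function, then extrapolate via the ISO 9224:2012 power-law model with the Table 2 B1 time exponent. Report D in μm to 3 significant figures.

copper: f(T) = -0.080·(T−10) [T>10 °C] = -0.1200
  SO₂ term: 0.0053·48.9^0.26·exp(0.059·92-0.1200) = 2.943
  Cl⁻ term: 0.01025·170.5^0.27·exp(0.036·92+0.049·11.5) = 1.979
  sum: 2.943 + 1.979 → r_corr = 4.921 μm/a
ISO 9224: D(t) = r_corr · t^b with b = 0.667 (copper, B1)
  D(5) = 4.921 × 5^0.667 = 4.921 × 2.926 = 14.4 μm

D(5) = 14.4 μm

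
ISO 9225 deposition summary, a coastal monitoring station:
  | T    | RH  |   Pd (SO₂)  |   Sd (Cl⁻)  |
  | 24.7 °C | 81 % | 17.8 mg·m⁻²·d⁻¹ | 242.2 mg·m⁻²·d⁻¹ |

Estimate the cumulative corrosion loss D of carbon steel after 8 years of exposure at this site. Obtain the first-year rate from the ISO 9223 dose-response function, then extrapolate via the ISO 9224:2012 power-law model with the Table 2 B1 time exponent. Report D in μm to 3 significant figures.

D(8) = 408 μm

carbon steel: temperature factor f = -0.054·(14.7) = -0.7938
  Pd branch = 1.77·Pd^0.52·e^(0.02·RH+f) = 18.07 μm/a
  Cl⁻ term: 0.102·242.2^0.62·exp(0.033·81+0.04·24.7) = 119.3
  sum: 18.07 + 119.3 → r_corr = 137.4 μm/a
Long-term exponent b (ISO 9224 Table 2, B1) = 0.523
  D(8) = 137.4 × 8^0.523 = 137.4 × 2.967 = 407.7 μm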